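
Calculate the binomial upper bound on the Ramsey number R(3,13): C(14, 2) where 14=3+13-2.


R(3,13) <= C(3+13-2, 3-1) = C(14, 2)
C(14, 2) = 14! / (2! * 12!)
= 91

91


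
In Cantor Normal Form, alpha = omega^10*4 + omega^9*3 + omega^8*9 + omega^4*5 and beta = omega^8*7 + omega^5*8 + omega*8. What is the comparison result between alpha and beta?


Compare term by term from highest exponent:
alpha = omega^10*4 + omega^9*3 + omega^8*9 + omega^4*5
beta = omega^8*7 + omega^5*8 + omega*8
Term 1: alpha has omega^10*4, beta has omega^8*7
Term 2: alpha has omega^9*3, beta has omega^5*8
Term 3: alpha has omega^8*9, beta has omega^1*8
Term 4: alpha has omega^4*5, beta has omega^0*0
Result: alpha > beta

alpha > beta


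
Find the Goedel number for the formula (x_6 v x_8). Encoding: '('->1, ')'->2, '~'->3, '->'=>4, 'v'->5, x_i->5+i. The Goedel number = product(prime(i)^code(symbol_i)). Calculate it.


Formula: (x_6 v x_8)
Symbol codes: [1, 11, 5, 13, 2]
Primes: [2, 3, 5, 7, 11]
p_1^1 = 2^1 = 2
p_2^11 = 3^11 = 177147
p_3^5 = 5^5 = 3125
p_4^13 = 7^13 = 96889010407
p_5^2 = 11^2 = 121
Product = 12979970629467676931250

12979970629467676931250


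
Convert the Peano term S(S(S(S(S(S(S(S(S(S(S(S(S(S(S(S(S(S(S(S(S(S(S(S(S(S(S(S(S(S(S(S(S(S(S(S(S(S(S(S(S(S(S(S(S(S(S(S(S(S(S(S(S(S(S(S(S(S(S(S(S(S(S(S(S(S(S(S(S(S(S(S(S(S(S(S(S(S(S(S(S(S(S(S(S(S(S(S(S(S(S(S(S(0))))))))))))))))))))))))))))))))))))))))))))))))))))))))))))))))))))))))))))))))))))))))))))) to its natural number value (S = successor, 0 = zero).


Counting successors applied to 0:
93 applications of S to 0 = 93

93


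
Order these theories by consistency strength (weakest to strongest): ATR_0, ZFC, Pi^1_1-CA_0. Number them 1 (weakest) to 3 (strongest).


Ordering by consistency strength:
1. ATR_0
2. Pi^1_1-CA_0
3. ZFC


ATR_0=1, ZFC=3, Pi^1_1-CA_0=2


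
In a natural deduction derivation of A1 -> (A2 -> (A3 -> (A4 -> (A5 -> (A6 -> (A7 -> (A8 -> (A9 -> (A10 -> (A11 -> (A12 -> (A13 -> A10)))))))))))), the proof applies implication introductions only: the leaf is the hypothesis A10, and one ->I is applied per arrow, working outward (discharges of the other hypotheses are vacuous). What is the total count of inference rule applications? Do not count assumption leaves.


The formula has 13 arrows (->); its innermost consequent A10 is one of the antecedents,
so the proof starts from the hypothesis leaf A10 (not a rule application) and closes one arrow per ->I.
Building A1 -> (A2 -> (A3 -> (A4 -> (A5 -> (A6 -> (A7 -> (A8 -> (A9 -> (A10 -> (A11 -> (A12 -> (A13 -> A10)))))))))))) therefore takes 13 nested implication introductions.
Total inference nodes = 13

13


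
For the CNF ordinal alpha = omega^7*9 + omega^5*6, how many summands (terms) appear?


CNF: omega^7*9 + omega^5*6
Count the summands separated by '+':
  term 1: omega^7*9
  term 2: omega^5*6
Total terms = 2

2


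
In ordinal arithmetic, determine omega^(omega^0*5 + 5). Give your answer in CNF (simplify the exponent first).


omega^(omega^0*5 + 5):
omega^0 = 1, so the exponent is 5 + 5 = 10 (finite ordinal addition).
Result = omega^10, already a single CNF term.

omega^10


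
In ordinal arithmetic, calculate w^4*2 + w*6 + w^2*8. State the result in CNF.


Ordinal addition (w^4*2 + w*6) + w^2*8:
alpha's leading term has exponent 4 > beta's exponent 2, so it survives.
alpha's tail term has exponent 1 < beta's exponent 2, so it is absorbed by beta.
In ordinal addition, any term followed by a strictly larger-exponent term is absorbed.
Result = w^4*2 + w^2*8

w^4*2 + w^2*8


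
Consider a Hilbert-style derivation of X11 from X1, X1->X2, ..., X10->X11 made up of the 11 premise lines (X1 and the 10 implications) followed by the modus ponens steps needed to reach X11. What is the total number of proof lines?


We have 11 premise lines: X1 and 10 implications.
Each implication is detached once by MP, giving 10 MP lines.
11 premise lines + 10 MP lines = 21 total lines.

21


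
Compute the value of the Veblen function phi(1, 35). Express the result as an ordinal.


phi(1, 35):
phi(1, beta) = epsilon_beta (the beta-th epsilon number).
phi(1, 35) = epsilon_35

epsilon_35


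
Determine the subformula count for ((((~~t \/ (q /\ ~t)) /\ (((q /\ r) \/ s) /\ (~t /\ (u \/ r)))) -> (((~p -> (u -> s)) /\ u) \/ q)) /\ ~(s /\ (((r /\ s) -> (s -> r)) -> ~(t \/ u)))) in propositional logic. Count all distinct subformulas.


Formula: ((((~~t \/ (q /\ ~t)) /\ (((q /\ r) \/ s) /\ (~t /\ (u \/ r)))) -> (((~p -> (u -> s)) /\ u) \/ q)) /\ ~(s /\ (((r /\ s) -> (s -> r)) -> ~(t \/ u))))
Subformulas found:
  1. r
  2. q
  3. u
  4. s
  5. t
  6. p
  7. ~t
  8. ~p
  9. ~~t
  10. (q /\ r)
  11. (s -> r)
  12. (t \/ u)
  13. (u -> s)
  14. (r /\ s)
  15. (u \/ r)
  16. (q /\ ~t)
  17. ~(t \/ u)
  18. ((q /\ r) \/ s)
  19. (~t /\ (u \/ r))
  20. (~p -> (u -> s))
  21. (~~t \/ (q /\ ~t))
  22. ((r /\ s) -> (s -> r))
  23. ((~p -> (u -> s)) /\ u)
  24. (((~p -> (u -> s)) /\ u) \/ q)
  25. (((q /\ r) \/ s) /\ (~t /\ (u \/ r)))
  26. (((r /\ s) -> (s -> r)) -> ~(t \/ u))
  27. (s /\ (((r /\ s) -> (s -> r)) -> ~(t \/ u)))
  28. ~(s /\ (((r /\ s) -> (s -> r)) -> ~(t \/ u)))
  29. ((~~t \/ (q /\ ~t)) /\ (((q /\ r) \/ s) /\ (~t /\ (u \/ r))))
  30. (((~~t \/ (q /\ ~t)) /\ (((q /\ r) \/ s) /\ (~t /\ (u \/ r)))) -> (((~p -> (u -> s)) /\ u) \/ q))
  31. ((((~~t \/ (q /\ ~t)) /\ (((q /\ r) \/ s) /\ (~t /\ (u \/ r)))) -> (((~p -> (u -> s)) /\ u) \/ q)) /\ ~(s /\ (((r /\ s) -> (s -> r)) -> ~(t \/ u))))
Total distinct subformulas = 31

31


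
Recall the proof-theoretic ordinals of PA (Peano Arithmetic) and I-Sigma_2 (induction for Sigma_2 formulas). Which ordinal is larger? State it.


Proof-theoretic ordinal of PA (Peano Arithmetic): epsilon_0
Proof-theoretic ordinal of I-Sigma_2 (induction for Sigma_2 formulas): omega^(omega^omega)
Comparing: omega^(omega^omega) < epsilon_0.
The larger ordinal is epsilon_0 (from PA (Peano Arithmetic)).

epsilon_0


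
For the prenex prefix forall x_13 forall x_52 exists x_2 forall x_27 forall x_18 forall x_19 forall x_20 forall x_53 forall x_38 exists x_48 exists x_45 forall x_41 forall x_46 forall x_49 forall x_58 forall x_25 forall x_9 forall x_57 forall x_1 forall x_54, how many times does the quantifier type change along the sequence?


Walk the prefix and count type changes:
  position 1: forall -> forall
  position 2: forall -> exists <-- alternation
  position 3: exists -> forall <-- alternation
  position 4: forall -> forall
  position 5: forall -> forall
  position 6: forall -> forall
  position 7: forall -> forall
  position 8: forall -> forall
  position 9: forall -> exists <-- alternation
  position 10: exists -> exists
  position 11: exists -> forall <-- alternation
  position 12: forall -> forall
  position 13: forall -> forall
  position 14: forall -> forall
  position 15: forall -> forall
  position 16: forall -> forall
  position 17: forall -> forall
  position 18: forall -> forall
  position 19: forall -> forall
Total alternations = 4

4


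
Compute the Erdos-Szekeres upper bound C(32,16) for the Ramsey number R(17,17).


R(17,17) <= C(17+17-2, 17-1) = C(32, 16)
C(32, 16) = 32! / (16! * 16!)
= 601080390

601080390


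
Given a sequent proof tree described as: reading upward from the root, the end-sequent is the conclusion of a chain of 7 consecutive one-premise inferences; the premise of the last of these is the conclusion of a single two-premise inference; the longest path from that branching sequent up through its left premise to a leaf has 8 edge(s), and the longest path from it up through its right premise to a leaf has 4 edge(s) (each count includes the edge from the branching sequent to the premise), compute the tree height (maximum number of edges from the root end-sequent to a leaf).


Longest path through the left premise: 8 edges (measured from the branching sequent)
Longest path through the right premise: 4 edges
Height of the subtree rooted at the branching sequent: max(8, 4) = 8
The branching sequent sits 7 edges above the root (the chain of one-premise inferences), so height = 8 + 7 = 15

15


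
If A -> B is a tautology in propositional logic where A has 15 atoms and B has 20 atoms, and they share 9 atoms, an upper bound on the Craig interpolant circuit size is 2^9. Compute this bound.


Shared atoms = 9
Craig interpolant size bound = 2^9
= 512

512


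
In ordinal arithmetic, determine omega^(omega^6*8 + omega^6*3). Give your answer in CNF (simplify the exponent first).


omega^(omega^6*8 + omega^6*3):
Both terms of the exponent have the same exponent 6, so they merge: omega^6*8 + omega^6*3 = omega^6*(8+3) = omega^6*11.
omega raised to a CNF ordinal is a single CNF term: Result = omega^(omega^6*11)

omega^(omega^6*11)


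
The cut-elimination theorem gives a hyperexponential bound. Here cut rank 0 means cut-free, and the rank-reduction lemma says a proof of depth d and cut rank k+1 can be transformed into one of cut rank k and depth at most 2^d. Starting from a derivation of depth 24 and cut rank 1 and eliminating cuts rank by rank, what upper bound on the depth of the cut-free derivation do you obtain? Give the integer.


Each rank reduction sends depth d to at most 2^d; cut rank r needs r reductions.
2_0(24) = 24
2_1(24) = 2^24 = 16777216
Cut-free depth bound = 16777216

16777216


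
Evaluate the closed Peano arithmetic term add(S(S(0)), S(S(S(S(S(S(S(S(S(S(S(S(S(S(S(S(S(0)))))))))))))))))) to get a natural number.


add(S^2(0), S^17(0)):
S^2(0) = 2
S^17(0) = 17
2 + 17 = 19

19


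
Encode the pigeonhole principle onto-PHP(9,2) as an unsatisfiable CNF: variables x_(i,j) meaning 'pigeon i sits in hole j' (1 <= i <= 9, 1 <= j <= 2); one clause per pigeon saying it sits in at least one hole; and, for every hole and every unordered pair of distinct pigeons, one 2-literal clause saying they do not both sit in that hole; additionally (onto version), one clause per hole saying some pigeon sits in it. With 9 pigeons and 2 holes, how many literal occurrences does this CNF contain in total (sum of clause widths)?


onto-PHP(9,2): 9 pigeons, 2 holes, 9*2 = 18 variables.
- pigeon clauses: one per pigeon -> 9 clauses of width 2 -> 18 literals
- hole clauses: 2 holes * C(9,2) = 2 * 36 -> 72 clauses of width 2 -> 144 literals
- onto clauses: one per hole -> 2 clauses of width 9 -> 18 literals
Total literal occurrences = 18 + 144 + 18 = 180

180


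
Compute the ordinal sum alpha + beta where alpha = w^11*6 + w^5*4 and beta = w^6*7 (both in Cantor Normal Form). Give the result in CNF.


Ordinal addition (w^11*6 + w^5*4) + w^6*7:
alpha's leading term has exponent 11 > beta's exponent 6, so it survives.
alpha's tail term has exponent 5 < beta's exponent 6, so it is absorbed by beta.
In ordinal addition, any term followed by a strictly larger-exponent term is absorbed.
Result = w^11*6 + w^6*7

w^11*6 + w^6*7


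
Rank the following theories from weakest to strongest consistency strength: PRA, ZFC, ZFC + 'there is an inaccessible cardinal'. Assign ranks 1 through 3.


Ordering by consistency strength:
1. PRA
2. ZFC
3. ZFC + 'there is an inaccessible cardinal'


PRA=1, ZFC=2, ZFC + 'there is an inaccessible cardinal'=3


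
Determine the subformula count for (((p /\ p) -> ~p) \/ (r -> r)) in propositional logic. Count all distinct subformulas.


Formula: (((p /\ p) -> ~p) \/ (r -> r))
Subformulas found:
  1. r
  2. p
  3. ~p
  4. (r -> r)
  5. (p /\ p)
  6. ((p /\ p) -> ~p)
  7. (((p /\ p) -> ~p) \/ (r -> r))
Total distinct subformulas = 7

7


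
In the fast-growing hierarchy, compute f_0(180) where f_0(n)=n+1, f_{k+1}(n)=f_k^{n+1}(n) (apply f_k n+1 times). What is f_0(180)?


f_0(180) = 180 + 1 = 181

181


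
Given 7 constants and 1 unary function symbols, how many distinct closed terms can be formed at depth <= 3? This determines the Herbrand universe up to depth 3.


Herbrand terms by depth:
Depth 0: 7 constants
Depth 1: 7 new terms (running total: 14)
Depth 2: 7 new terms (running total: 21)
Depth 3: 7 new terms (running total: 28)
Total distinct ground terms = 28

28


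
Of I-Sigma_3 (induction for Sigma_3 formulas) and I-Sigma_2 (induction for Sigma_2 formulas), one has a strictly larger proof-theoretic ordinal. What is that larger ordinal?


Proof-theoretic ordinal of I-Sigma_3 (induction for Sigma_3 formulas): omega^(omega^(omega^omega))
Proof-theoretic ordinal of I-Sigma_2 (induction for Sigma_2 formulas): omega^(omega^omega)
Comparing: omega^(omega^omega) < omega^(omega^(omega^omega)).
The larger ordinal is omega^(omega^(omega^omega)) (from I-Sigma_3 (induction for Sigma_3 formulas)).

omega^(omega^(omega^omega))


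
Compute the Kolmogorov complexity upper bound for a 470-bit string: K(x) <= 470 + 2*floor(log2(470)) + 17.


floor(log2(470)) = 8
2 * 8 = 16
K(x) <= 470 + 16 + 17 = 503

503


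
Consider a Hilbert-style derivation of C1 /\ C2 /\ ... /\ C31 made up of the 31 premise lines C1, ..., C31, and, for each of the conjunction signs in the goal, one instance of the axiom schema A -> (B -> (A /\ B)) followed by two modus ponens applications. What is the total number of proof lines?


Conjoining 31 premises:
- 31 premise lines
- the goal has 30 conjunction signs; each costs 1 axiom instance + 2 MP = 3 lines: 3 * 30 = 90
Total = 31 + 90 = 121 lines.

121


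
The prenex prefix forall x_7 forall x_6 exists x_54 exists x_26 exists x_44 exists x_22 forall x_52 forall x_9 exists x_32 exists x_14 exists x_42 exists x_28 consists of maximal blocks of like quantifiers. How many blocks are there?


Alternations = 3.
Blocks = alternations + 1 = 4

4


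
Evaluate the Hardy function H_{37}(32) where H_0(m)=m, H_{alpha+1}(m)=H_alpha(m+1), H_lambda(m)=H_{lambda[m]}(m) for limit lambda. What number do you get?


H_37(32):
For finite ordinals k, H_k(n) = n + k (each successor step adds 1).
H_37(32) = 32 + 37 = 69

69


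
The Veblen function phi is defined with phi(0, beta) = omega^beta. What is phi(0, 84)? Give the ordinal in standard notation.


phi(0, 84):
phi(0, beta) = omega^beta by definition.
phi(0, 84) = omega^84

omega^84


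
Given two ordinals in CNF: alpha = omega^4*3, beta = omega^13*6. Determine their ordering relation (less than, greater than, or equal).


Compare term by term from highest exponent:
alpha = omega^4*3
beta = omega^13*6
Term 1: alpha has omega^4*3, beta has omega^13*6
Result: alpha < beta

alpha < beta


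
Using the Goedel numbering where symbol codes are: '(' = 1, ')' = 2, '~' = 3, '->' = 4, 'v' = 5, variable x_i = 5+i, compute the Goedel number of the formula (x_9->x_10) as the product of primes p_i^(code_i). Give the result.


Formula: (x_9->x_10)
Symbol codes: [1, 14, 4, 15, 2]
Primes: [2, 3, 5, 7, 11]
p_1^1 = 2^1 = 2
p_2^14 = 3^14 = 4782969
p_3^4 = 5^4 = 625
p_4^15 = 7^15 = 4747561509943
p_5^2 = 11^2 = 121
Product = 3434500228557147316008750

3434500228557147316008750


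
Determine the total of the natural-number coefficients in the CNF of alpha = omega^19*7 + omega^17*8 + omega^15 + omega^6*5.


CNF: omega^19*7 + omega^17*8 + omega^15 + omega^6*5
Coefficients: 7 + 8 + 1 + 5 = 21

21


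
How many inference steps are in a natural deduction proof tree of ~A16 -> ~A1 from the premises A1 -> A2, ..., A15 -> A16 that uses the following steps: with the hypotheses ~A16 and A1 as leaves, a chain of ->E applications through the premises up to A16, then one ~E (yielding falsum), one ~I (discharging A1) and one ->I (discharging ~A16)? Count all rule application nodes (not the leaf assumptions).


From hypothesis A1, 15 ->E steps along the 15 premises yield A16.
~E with hypothesis ~A16 gives falsum (1 node); ~I discharging A1 gives ~A1 (1 node); ->I discharging ~A16 gives the goal (1 node).
Total = 15 + 3 = 18 inference nodes.

18


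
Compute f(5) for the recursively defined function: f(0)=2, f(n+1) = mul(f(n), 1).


f(0) = 2
f(1) = mul(f(0), 1) = mul(2, 1) = 2
f(2) = mul(f(1), 1) = mul(2, 1) = 2
f(3) = mul(f(2), 1) = mul(2, 1) = 2
f(4) = mul(f(3), 1) = mul(2, 1) = 2
f(5) = mul(f(4), 1) = mul(2, 1) = 2


2


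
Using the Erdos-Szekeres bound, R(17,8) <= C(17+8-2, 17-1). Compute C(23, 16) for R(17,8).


R(17,8) <= C(17+8-2, 17-1) = C(23, 16)
C(23, 16) = 23! / (16! * 7!)
= 245157

245157


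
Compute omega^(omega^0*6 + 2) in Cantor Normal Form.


omega^(omega^0*6 + 2):
omega^0 = 1, so the exponent is 6 + 2 = 8 (finite ordinal addition).
Result = omega^8, already a single CNF term.

omega^8


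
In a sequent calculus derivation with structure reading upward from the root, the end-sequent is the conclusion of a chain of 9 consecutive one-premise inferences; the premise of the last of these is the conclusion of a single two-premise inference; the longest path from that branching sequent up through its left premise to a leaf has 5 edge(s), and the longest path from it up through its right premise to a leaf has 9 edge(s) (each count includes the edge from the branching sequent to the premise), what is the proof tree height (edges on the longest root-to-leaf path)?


Longest path through the left premise: 5 edges (measured from the branching sequent)
Longest path through the right premise: 9 edges
Height of the subtree rooted at the branching sequent: max(5, 9) = 9
The branching sequent sits 9 edges above the root (the chain of one-premise inferences), so height = 9 + 9 = 18

18


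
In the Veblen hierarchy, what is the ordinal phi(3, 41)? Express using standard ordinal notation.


phi(3, 41):
phi(3, beta) = eta_beta (the beta-th eta number, fixed point of zeta).
phi(3, 41) = eta_41

eta_41


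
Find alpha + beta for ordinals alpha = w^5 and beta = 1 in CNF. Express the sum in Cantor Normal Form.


Ordinal addition w^5 + 1:
Leading exponent of alpha (5) > leading exponent of beta (0).
Since alpha's term has higher exponent than beta's leading term,
the sum is simply alpha followed by beta.
Result = w^5 + 1

w^5 + 1


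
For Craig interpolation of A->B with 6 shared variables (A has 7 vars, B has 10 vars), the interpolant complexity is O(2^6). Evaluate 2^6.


Shared atoms = 6
Craig interpolant size bound = 2^6
= 64

64


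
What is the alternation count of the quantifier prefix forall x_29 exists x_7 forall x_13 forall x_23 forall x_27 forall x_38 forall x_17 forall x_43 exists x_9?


Walk the prefix and count type changes:
  position 1: forall -> exists <-- alternation
  position 2: exists -> forall <-- alternation
  position 3: forall -> forall
  position 4: forall -> forall
  position 5: forall -> forall
  position 6: forall -> forall
  position 7: forall -> forall
  position 8: forall -> exists <-- alternation
Total alternations = 3

3


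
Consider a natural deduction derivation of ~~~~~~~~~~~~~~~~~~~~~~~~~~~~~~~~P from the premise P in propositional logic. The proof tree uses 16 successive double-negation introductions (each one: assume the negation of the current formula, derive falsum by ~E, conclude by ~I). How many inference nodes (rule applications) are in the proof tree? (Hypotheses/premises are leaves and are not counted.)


Each double-negation introduction (from C infer ~~C) uses 2 inference nodes: one ~E (C and ~C give falsum) and one ~I (discharge ~C).
16 double negations = 16 * 2 = 32 inference nodes.

32


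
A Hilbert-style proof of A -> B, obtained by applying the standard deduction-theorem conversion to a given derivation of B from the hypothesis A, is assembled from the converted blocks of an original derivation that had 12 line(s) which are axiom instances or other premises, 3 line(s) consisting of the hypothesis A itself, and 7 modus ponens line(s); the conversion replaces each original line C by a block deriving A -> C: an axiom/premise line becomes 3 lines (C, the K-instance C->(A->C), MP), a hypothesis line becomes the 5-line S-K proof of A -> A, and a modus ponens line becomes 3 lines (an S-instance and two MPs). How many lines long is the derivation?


Deduction-theorem conversion, block by block:
- 12 axiom/premise lines -> 3 lines each = 36
- 3 hypothesis lines -> 5 lines each (identity proof A->A) = 15
- 7 MP lines -> 3 lines each (S-instance, MP, MP) = 21
Total = 36 + 15 + 21 = 72 lines.

72


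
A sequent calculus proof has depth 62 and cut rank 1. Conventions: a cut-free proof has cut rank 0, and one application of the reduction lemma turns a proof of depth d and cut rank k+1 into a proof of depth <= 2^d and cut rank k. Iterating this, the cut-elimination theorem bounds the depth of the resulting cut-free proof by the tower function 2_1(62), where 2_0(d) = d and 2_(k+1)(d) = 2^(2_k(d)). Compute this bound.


Each rank reduction sends depth d to at most 2^d; cut rank r needs r reductions.
2_0(62) = 62
2_1(62) = 2^62 = 4611686018427387904
Cut-free depth bound = 4611686018427387904

4611686018427387904


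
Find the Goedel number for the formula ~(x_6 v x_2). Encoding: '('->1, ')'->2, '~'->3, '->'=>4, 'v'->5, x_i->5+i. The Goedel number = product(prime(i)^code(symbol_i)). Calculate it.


Formula: ~(x_6 v x_2)
Symbol codes: [3, 1, 11, 5, 7, 2]
Primes: [2, 3, 5, 7, 11, 13]
p_1^3 = 2^3 = 8
p_2^1 = 3^1 = 3
p_3^11 = 5^11 = 48828125
p_4^5 = 7^5 = 16807
p_5^7 = 11^7 = 19487171
p_6^2 = 13^2 = 169
Product = 64864487374796484375000

64864487374796484375000


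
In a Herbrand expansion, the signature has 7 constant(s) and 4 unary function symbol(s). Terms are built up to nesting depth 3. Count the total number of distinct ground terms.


Herbrand terms by depth:
Depth 0: 7 constants
Depth 1: 28 new terms (running total: 35)
Depth 2: 112 new terms (running total: 147)
Depth 3: 448 new terms (running total: 595)
Total distinct ground terms = 595

595


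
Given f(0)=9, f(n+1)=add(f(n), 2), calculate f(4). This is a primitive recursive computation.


f(0) = 9
f(1) = add(f(0), 2) = add(9, 2) = 11
f(2) = add(f(1), 2) = add(11, 2) = 13
f(3) = add(f(2), 2) = add(13, 2) = 15
f(4) = add(f(3), 2) = add(15, 2) = 17


17


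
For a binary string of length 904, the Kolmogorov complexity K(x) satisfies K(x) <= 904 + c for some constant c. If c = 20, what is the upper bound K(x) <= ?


K(x) <= |x| + c = 904 + 20 = 924

924


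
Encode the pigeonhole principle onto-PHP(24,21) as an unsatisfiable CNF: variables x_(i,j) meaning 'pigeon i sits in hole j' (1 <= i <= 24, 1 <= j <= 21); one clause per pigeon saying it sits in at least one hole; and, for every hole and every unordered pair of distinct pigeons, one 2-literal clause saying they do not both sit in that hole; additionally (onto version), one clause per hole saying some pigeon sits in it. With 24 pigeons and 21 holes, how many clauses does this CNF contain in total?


onto-PHP(24,21): 24 pigeons, 21 holes, 24*21 = 504 variables.
- pigeon clauses: one per pigeon -> 24 clauses
- hole clauses: 21 holes * C(24,2) = 21 * 276 -> 5796 clauses
- onto clauses: one per hole -> 21 clauses
Total clauses = 24 + 5796 + 21 = 5841

5841


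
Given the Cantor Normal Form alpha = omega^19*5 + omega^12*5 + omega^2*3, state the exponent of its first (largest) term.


CNF: omega^19*5 + omega^12*5 + omega^2*3
The leading term is omega^19*5, which has exponent 19.

19


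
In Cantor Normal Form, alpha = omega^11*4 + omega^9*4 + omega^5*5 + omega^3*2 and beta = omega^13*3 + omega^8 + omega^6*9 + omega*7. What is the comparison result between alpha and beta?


Compare term by term from highest exponent:
alpha = omega^11*4 + omega^9*4 + omega^5*5 + omega^3*2
beta = omega^13*3 + omega^8 + omega^6*9 + omega*7
Term 1: alpha has omega^11*4, beta has omega^13*3
Term 2: alpha has omega^9*4, beta has omega^8*1
Term 3: alpha has omega^5*5, beta has omega^6*9
Term 4: alpha has omega^3*2, beta has omega^1*7
Result: alpha < beta

alpha < beta


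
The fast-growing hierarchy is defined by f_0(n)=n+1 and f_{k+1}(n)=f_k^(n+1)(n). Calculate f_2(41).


f_2(41) = f_1^42(41)
f_1(m) = 2m + 1.
Iterating: f_1^k(n) = 2^k*(n+1) - 1.
f_2(41) = 2^42*(41+1) - 1 = 4398046511104*42 - 1 = 184717953466367

184717953466367


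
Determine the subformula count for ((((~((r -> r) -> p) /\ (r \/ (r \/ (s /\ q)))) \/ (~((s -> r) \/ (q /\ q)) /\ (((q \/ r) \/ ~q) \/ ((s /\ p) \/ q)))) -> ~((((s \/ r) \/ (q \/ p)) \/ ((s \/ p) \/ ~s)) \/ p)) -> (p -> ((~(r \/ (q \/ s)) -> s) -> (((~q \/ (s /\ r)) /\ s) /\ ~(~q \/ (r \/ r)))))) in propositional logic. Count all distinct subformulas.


Formula: ((((~((r -> r) -> p) /\ (r \/ (r \/ (s /\ q)))) \/ (~((s -> r) \/ (q /\ q)) /\ (((q \/ r) \/ ~q) \/ ((s /\ p) \/ q)))) -> ~((((s \/ r) \/ (q \/ p)) \/ ((s \/ p) \/ ~s)) \/ p)) -> (p -> ((~(r \/ (q \/ s)) -> s) -> (((~q \/ (s /\ r)) /\ s) /\ ~(~q \/ (r \/ r))))))
Subformulas found:
  1. r
  2. p
  3. q
  4. s
  5. ~s
  6. ~q
  7. (q \/ p)
  8. (s -> r)
  9. (q /\ q)
  10. (r -> r)
  11. (s /\ r)
  12. (r \/ r)
  13. (q \/ s)
  14. (s \/ r)
  15. (s /\ p)
  16. (q \/ r)
  17. (s /\ q)
  18. (s \/ p)
  19. ((s /\ p) \/ q)
  20. (r \/ (q \/ s))
  21. ((r -> r) -> p)
  22. (r \/ (s /\ q))
  23. (~q \/ (r \/ r))
  24. ((s \/ p) \/ ~s)
  25. ~(r \/ (q \/ s))
  26. ~((r -> r) -> p)
  27. ((q \/ r) \/ ~q)
  28. (~q \/ (s /\ r))
  29. ~(~q \/ (r \/ r))
  30. (r \/ (r \/ (s /\ q)))
  31. ((s \/ r) \/ (q \/ p))
  32. ((s -> r) \/ (q /\ q))
  33. (~(r \/ (q \/ s)) -> s)
  34. ((~q \/ (s /\ r)) /\ s)
  35. ~((s -> r) \/ (q /\ q))
  36. (((q \/ r) \/ ~q) \/ ((s /\ p) \/ q))
  37. (~((r -> r) -> p) /\ (r \/ (r \/ (s /\ q))))
  38. (((s \/ r) \/ (q \/ p)) \/ ((s \/ p) \/ ~s))
  39. (((~q \/ (s /\ r)) /\ s) /\ ~(~q \/ (r \/ r)))
  40. ((((s \/ r) \/ (q \/ p)) \/ ((s \/ p) \/ ~s)) \/ p)
  41. ~((((s \/ r) \/ (q \/ p)) \/ ((s \/ p) \/ ~s)) \/ p)
  42. (~((s -> r) \/ (q /\ q)) /\ (((q \/ r) \/ ~q) \/ ((s /\ p) \/ q)))
  43. ((~(r \/ (q \/ s)) -> s) -> (((~q \/ (s /\ r)) /\ s) /\ ~(~q \/ (r \/ r))))
  44. (p -> ((~(r \/ (q \/ s)) -> s) -> (((~q \/ (s /\ r)) /\ s) /\ ~(~q \/ (r \/ r)))))
  45. ((~((r -> r) -> p) /\ (r \/ (r \/ (s /\ q)))) \/ (~((s -> r) \/ (q /\ q)) /\ (((q \/ r) \/ ~q) \/ ((s /\ p) \/ q))))
  46. (((~((r -> r) -> p) /\ (r \/ (r \/ (s /\ q)))) \/ (~((s -> r) \/ (q /\ q)) /\ (((q \/ r) \/ ~q) \/ ((s /\ p) \/ q)))) -> ~((((s \/ r) \/ (q \/ p)) \/ ((s \/ p) \/ ~s)) \/ p))
  47. ((((~((r -> r) -> p) /\ (r \/ (r \/ (s /\ q)))) \/ (~((s -> r) \/ (q /\ q)) /\ (((q \/ r) \/ ~q) \/ ((s /\ p) \/ q)))) -> ~((((s \/ r) \/ (q \/ p)) \/ ((s \/ p) \/ ~s)) \/ p)) -> (p -> ((~(r \/ (q \/ s)) -> s) -> (((~q \/ (s /\ r)) /\ s) /\ ~(~q \/ (r \/ r))))))
Total distinct subformulas = 47

47


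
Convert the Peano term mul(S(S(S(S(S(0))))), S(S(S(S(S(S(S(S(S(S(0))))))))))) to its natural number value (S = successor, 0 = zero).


mul(S^5(0), S^10(0)):
S^5(0) = 5
S^10(0) = 10
5 * 10 = 50

50


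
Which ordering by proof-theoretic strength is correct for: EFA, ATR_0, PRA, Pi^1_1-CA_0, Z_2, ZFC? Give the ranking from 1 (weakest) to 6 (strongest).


Ordering by consistency strength:
1. EFA
2. PRA
3. ATR_0
4. Pi^1_1-CA_0
5. Z_2
6. ZFC


EFA=1, ATR_0=3, PRA=2, Pi^1_1-CA_0=4, Z_2=5, ZFC=6


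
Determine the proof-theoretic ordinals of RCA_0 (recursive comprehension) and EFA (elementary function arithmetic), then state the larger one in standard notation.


Proof-theoretic ordinal of RCA_0 (recursive comprehension): omega^omega
Proof-theoretic ordinal of EFA (elementary function arithmetic): omega^3
Comparing: omega^3 < omega^omega.
The larger ordinal is omega^omega (from RCA_0 (recursive comprehension)).

omega^omega


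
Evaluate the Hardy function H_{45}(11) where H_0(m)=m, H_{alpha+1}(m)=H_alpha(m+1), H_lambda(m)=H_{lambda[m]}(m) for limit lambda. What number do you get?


H_45(11):
For finite ordinals k, H_k(n) = n + k (each successor step adds 1).
H_45(11) = 11 + 45 = 56

56


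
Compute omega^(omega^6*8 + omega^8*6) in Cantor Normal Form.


omega^(omega^6*8 + omega^8*6):
In ordinal addition a term is absorbed by a following term of strictly larger exponent: 6 < 8, so omega^6*8 + omega^8*6 = omega^8*6.
omega raised to a CNF ordinal is a single CNF term: Result = omega^(omega^8*6)

omega^(omega^8*6)


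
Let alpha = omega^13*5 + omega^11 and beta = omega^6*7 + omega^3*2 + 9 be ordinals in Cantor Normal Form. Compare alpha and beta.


Compare term by term from highest exponent:
alpha = omega^13*5 + omega^11
beta = omega^6*7 + omega^3*2 + 9
Term 1: alpha has omega^13*5, beta has omega^6*7
Term 2: alpha has omega^11*1, beta has omega^3*2
Term 3: alpha has omega^0*0, beta has omega^0*9
Result: alpha > beta

alpha > beta


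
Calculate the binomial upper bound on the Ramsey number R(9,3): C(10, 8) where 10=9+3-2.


R(9,3) <= C(9+3-2, 9-1) = C(10, 8)
C(10, 8) = 10! / (8! * 2!)
= 45

45


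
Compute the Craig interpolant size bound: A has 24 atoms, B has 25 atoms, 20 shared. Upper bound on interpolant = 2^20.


Shared atoms = 20
Craig interpolant size bound = 2^20
= 1048576

1048576


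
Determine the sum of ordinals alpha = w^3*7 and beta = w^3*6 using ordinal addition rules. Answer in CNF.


Ordinal addition w^3*7 + w^3*6:
Both terms have the same exponent 3.
w^e*c + w^e*d = w^e*(c+d).
Result = w^3*(7+6) = w^3*13

w^3*13


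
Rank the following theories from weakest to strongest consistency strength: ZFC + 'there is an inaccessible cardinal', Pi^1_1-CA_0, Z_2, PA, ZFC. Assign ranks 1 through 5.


Ordering by consistency strength:
1. PA
2. Pi^1_1-CA_0
3. Z_2
4. ZFC
5. ZFC + 'there is an inaccessible cardinal'


ZFC + 'there is an inaccessible cardinal'=5, Pi^1_1-CA_0=2, Z_2=3, PA=1, ZFC=4


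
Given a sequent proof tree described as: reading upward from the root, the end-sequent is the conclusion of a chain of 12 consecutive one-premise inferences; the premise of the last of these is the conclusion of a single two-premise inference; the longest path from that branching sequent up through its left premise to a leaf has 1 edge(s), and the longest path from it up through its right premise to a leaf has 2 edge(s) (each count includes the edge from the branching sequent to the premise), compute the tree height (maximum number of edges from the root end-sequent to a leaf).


Longest path through the left premise: 1 edges (measured from the branching sequent)
Longest path through the right premise: 2 edges
Height of the subtree rooted at the branching sequent: max(1, 2) = 2
The branching sequent sits 12 edges above the root (the chain of one-premise inferences), so height = 2 + 12 = 14

14


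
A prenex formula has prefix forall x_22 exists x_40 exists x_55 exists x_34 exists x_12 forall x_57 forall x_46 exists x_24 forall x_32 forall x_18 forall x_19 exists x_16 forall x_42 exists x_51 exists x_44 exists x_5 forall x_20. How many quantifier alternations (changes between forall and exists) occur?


Walk the prefix and count type changes:
  position 1: forall -> exists <-- alternation
  position 2: exists -> exists
  position 3: exists -> exists
  position 4: exists -> exists
  position 5: exists -> forall <-- alternation
  position 6: forall -> forall
  position 7: forall -> exists <-- alternation
  position 8: exists -> forall <-- alternation
  position 9: forall -> forall
  position 10: forall -> forall
  position 11: forall -> exists <-- alternation
  position 12: exists -> forall <-- alternation
  position 13: forall -> exists <-- alternation
  position 14: exists -> exists
  position 15: exists -> exists
  position 16: exists -> forall <-- alternation
Total alternations = 8

8


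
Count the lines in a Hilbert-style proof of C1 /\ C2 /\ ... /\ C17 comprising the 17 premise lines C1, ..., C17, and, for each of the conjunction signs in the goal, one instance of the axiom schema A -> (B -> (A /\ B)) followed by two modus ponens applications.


Conjoining 17 premises:
- 17 premise lines
- the goal has 16 conjunction signs; each costs 1 axiom instance + 2 MP = 3 lines: 3 * 16 = 48
Total = 17 + 48 = 65 lines.

65


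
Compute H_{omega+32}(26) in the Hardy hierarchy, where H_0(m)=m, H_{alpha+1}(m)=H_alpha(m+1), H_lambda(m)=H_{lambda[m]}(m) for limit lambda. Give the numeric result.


H_{omega+32}(26):
Unwind the 32 successor steps: H_{omega+32}(26) = H_omega(26+32) = H_omega(58).
H_omega(m) = H_m(m) = m + m = 2m.
Result = 2 * 58 = 116

116


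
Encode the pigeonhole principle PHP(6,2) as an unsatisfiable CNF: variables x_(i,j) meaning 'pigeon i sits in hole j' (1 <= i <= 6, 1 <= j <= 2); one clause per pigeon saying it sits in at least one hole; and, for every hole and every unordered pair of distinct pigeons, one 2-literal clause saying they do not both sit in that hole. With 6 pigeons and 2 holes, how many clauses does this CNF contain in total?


PHP(6,2): 6 pigeons, 2 holes, 6*2 = 12 variables.
- pigeon clauses: one per pigeon -> 6 clauses
- hole clauses: 2 holes * C(6,2) = 2 * 15 -> 30 clauses
Total clauses = 6 + 30 = 36

36


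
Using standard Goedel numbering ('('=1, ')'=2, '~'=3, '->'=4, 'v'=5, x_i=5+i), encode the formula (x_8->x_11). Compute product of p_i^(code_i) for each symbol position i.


Formula: (x_8->x_11)
Symbol codes: [1, 13, 4, 16, 2]
Primes: [2, 3, 5, 7, 11]
p_1^1 = 2^1 = 2
p_2^13 = 3^13 = 1594323
p_3^4 = 5^4 = 625
p_4^16 = 7^16 = 33232930569601
p_5^2 = 11^2 = 121
Product = 8013833866633343737353750

8013833866633343737353750


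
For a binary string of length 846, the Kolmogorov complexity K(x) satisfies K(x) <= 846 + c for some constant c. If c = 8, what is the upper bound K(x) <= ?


K(x) <= |x| + c = 846 + 8 = 854

854


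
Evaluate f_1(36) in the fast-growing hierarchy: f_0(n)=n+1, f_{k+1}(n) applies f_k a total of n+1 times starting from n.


f_1(36) = f_0^37(36)
f_0 adds 1 each time, applied 37 times.
f_1(36) = 36 + 37 = 73

73


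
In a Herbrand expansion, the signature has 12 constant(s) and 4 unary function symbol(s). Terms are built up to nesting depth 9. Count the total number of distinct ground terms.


Herbrand terms by depth:
Depth 0: 12 constants
Depth 1: 48 new terms (running total: 60)
Depth 2: 192 new terms (running total: 252)
Depth 3: 768 new terms (running total: 1020)
Depth 4: 3072 new terms (running total: 4092)
Depth 5: 12288 new terms (running total: 16380)
Depth 6: 49152 new terms (running total: 65532)
Depth 7: 196608 new terms (running total: 262140)
Depth 8: 786432 new terms (running total: 1048572)
Depth 9: 3145728 new terms (running total: 4194300)
Total distinct ground terms = 4194300

4194300


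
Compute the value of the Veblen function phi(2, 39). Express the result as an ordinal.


phi(2, 39):
phi(2, beta) = zeta_beta (the beta-th zeta number, fixed point of epsilon).
phi(2, 39) = zeta_39

zeta_39


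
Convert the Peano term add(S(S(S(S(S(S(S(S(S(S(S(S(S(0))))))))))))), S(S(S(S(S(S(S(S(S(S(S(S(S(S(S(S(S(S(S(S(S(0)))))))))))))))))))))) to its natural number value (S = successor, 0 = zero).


add(S^13(0), S^21(0)):
S^13(0) = 13
S^21(0) = 21
13 + 21 = 34

34


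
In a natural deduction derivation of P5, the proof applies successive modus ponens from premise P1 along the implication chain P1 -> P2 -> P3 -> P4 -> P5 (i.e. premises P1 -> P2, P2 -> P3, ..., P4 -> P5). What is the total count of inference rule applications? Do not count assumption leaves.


We have a chain: P1 -> P2 -> P3 -> P4 -> P5.
Each modus ponens application produces the next variable.
The chain has 5 propositions, so 5-1 = 4 modus ponens steps.
Total inference nodes = 4

4


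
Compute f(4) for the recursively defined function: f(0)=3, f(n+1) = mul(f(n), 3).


f(0) = 3
f(1) = mul(f(0), 3) = mul(3, 3) = 9
f(2) = mul(f(1), 3) = mul(9, 3) = 27
f(3) = mul(f(2), 3) = mul(27, 3) = 81
f(4) = mul(f(3), 3) = mul(81, 3) = 243


243


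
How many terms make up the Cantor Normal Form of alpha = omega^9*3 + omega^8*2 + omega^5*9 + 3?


CNF: omega^9*3 + omega^8*2 + omega^5*9 + 3
Count the summands separated by '+':
  term 1: omega^9*3
  term 2: omega^8*2
  term 3: omega^5*9
  term 4: 3
Total terms = 4

4


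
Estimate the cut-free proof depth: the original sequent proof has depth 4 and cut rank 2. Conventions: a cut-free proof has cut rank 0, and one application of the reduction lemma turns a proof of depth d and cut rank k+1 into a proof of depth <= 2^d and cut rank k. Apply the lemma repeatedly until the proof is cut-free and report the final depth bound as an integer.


Each rank reduction sends depth d to at most 2^d; cut rank r needs r reductions.
2_0(4) = 4
2_1(4) = 2^4 = 16
2_2(4) = 2^16 = 65536
Cut-free depth bound = 65536

65536


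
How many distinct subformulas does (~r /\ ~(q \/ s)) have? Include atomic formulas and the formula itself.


Formula: (~r /\ ~(q \/ s))
Subformulas found:
  1. q
  2. s
  3. r
  4. ~r
  5. (q \/ s)
  6. ~(q \/ s)
  7. (~r /\ ~(q \/ s))
Total distinct subformulas = 7

7


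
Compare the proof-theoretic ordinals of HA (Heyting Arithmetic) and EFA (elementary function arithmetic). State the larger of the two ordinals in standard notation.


Proof-theoretic ordinal of HA (Heyting Arithmetic): epsilon_0
Proof-theoretic ordinal of EFA (elementary function arithmetic): omega^3
Comparing: omega^3 < epsilon_0.
The larger ordinal is epsilon_0 (from HA (Heyting Arithmetic)).

epsilon_0


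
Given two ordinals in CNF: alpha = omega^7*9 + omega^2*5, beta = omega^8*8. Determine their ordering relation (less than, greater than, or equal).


Compare term by term from highest exponent:
alpha = omega^7*9 + omega^2*5
beta = omega^8*8
Term 1: alpha has omega^7*9, beta has omega^8*8
Term 2: alpha has omega^2*5, beta has omega^0*0
Result: alpha < beta

alpha < beta


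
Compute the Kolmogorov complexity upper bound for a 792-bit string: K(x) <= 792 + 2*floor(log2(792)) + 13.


floor(log2(792)) = 9
2 * 9 = 18
K(x) <= 792 + 18 + 13 = 823

823


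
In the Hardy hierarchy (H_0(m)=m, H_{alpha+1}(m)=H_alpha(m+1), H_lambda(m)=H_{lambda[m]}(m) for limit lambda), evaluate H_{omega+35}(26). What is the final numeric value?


H_{omega+35}(26):
Unwind the 35 successor steps: H_{omega+35}(26) = H_omega(26+35) = H_omega(61).
H_omega(m) = H_m(m) = m + m = 2m.
Result = 2 * 61 = 122

122


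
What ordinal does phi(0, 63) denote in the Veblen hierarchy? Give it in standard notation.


phi(0, 63):
phi(0, beta) = omega^beta by definition.
phi(0, 63) = omega^63

omega^63


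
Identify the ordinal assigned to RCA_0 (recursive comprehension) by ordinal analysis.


The proof-theoretic ordinal of RCA_0 (recursive comprehension) is a standard result in ordinal analysis.
This ordinal is the supremum of order types of primitive recursive well-orderings
that the theory can prove to be well-ordered.
For RCA_0 (recursive comprehension), the proof-theoretic ordinal is omega^omega.

omega^omega


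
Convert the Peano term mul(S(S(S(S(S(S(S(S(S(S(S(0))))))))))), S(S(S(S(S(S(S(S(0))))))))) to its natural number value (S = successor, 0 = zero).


mul(S^11(0), S^8(0)):
S^11(0) = 11
S^8(0) = 8
11 * 8 = 88

88


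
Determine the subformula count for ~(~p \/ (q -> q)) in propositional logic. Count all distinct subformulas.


Formula: ~(~p \/ (q -> q))
Subformulas found:
  1. q
  2. p
  3. ~p
  4. (q -> q)
  5. (~p \/ (q -> q))
  6. ~(~p \/ (q -> q))
Total distinct subformulas = 6

6


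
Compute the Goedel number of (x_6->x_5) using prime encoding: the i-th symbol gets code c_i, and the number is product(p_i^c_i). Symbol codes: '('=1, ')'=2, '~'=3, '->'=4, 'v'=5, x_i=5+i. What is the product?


Formula: (x_6->x_5)
Symbol codes: [1, 11, 4, 10, 2]
Primes: [2, 3, 5, 7, 11]
p_1^1 = 2^1 = 2
p_2^11 = 3^11 = 177147
p_3^4 = 5^4 = 625
p_4^10 = 7^10 = 282475249
p_5^2 = 11^2 = 121
Product = 7568495993858703750

7568495993858703750


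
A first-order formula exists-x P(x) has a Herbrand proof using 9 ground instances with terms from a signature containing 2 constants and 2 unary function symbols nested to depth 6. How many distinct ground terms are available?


Herbrand terms by depth:
Depth 0: 2 constants
Depth 1: 4 new terms (running total: 6)
Depth 2: 8 new terms (running total: 14)
Depth 3: 16 new terms (running total: 30)
Depth 4: 32 new terms (running total: 62)
Depth 5: 64 new terms (running total: 126)
Depth 6: 128 new terms (running total: 254)
Total distinct ground terms = 254

254
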